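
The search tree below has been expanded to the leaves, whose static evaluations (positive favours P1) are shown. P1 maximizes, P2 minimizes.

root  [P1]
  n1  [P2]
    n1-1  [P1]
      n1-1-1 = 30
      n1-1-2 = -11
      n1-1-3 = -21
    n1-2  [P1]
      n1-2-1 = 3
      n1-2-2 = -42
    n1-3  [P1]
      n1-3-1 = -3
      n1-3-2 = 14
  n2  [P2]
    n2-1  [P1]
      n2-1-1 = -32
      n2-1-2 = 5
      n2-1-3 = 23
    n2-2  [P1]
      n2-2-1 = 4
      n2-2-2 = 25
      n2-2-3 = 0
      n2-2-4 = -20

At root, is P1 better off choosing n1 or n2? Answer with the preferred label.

n1-1 (P1): max(30, -11, -21) = 30
n1-2 (P1): max(3, -42) = 3
n1-3 (P1): max(-3, 14) = 14
n1 (P2): min(30, 3, 14) = 3
n2-1 (P1): max(-32, 5, 23) = 23
n2-2 (P1): max(4, 25, 0, -20) = 25
n2 (P2): min(23, 25) = 23
P1 prefers the higher value; n1=3, n2=23. n2 is better since 23 > 3.

n2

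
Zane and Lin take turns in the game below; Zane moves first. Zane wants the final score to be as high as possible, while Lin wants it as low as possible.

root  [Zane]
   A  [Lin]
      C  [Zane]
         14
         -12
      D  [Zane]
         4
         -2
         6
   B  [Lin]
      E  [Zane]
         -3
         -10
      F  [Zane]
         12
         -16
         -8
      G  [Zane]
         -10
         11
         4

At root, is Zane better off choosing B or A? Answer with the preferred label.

E (Zane): max(-3, -10) = -3
F (Zane): max(12, -16, -8) = 12
G (Zane): max(-10, 11, 4) = 11
B (Lin): min(-3, 12, 11) = -3
C (Zane): max(14, -12) = 14
D (Zane): max(4, -2, 6) = 6
A (Lin): min(14, 6) = 6
Zane prefers the higher value; B=-3, A=6. A is better since 6 > -3.

A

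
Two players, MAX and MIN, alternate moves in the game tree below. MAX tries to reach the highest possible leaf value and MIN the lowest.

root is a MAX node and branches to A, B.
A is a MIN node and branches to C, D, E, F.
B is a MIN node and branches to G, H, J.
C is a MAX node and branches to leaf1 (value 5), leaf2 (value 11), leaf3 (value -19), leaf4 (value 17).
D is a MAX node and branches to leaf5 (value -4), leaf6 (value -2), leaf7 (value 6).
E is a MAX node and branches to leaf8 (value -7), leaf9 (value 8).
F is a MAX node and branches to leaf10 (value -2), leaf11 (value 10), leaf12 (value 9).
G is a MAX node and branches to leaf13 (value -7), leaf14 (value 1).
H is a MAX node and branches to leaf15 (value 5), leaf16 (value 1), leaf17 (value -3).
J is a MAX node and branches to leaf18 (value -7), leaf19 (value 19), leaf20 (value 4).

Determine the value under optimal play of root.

6

C (MAX): max(5, 11, -19, 17) = 17
D (MAX): max(-4, -2, 6) = 6
E (MAX): max(-7, 8) = 8
F (MAX): max(-2, 10, 9) = 10
A (MIN): min(17, 6, 8, 10) = 6
G (MAX): max(-7, 1) = 1
H (MAX): max(5, 1, -3) = 5
J (MAX): max(-7, 19, 4) = 19
B (MIN): min(1, 5, 19) = 1
root (MAX): max(6, 1) = 6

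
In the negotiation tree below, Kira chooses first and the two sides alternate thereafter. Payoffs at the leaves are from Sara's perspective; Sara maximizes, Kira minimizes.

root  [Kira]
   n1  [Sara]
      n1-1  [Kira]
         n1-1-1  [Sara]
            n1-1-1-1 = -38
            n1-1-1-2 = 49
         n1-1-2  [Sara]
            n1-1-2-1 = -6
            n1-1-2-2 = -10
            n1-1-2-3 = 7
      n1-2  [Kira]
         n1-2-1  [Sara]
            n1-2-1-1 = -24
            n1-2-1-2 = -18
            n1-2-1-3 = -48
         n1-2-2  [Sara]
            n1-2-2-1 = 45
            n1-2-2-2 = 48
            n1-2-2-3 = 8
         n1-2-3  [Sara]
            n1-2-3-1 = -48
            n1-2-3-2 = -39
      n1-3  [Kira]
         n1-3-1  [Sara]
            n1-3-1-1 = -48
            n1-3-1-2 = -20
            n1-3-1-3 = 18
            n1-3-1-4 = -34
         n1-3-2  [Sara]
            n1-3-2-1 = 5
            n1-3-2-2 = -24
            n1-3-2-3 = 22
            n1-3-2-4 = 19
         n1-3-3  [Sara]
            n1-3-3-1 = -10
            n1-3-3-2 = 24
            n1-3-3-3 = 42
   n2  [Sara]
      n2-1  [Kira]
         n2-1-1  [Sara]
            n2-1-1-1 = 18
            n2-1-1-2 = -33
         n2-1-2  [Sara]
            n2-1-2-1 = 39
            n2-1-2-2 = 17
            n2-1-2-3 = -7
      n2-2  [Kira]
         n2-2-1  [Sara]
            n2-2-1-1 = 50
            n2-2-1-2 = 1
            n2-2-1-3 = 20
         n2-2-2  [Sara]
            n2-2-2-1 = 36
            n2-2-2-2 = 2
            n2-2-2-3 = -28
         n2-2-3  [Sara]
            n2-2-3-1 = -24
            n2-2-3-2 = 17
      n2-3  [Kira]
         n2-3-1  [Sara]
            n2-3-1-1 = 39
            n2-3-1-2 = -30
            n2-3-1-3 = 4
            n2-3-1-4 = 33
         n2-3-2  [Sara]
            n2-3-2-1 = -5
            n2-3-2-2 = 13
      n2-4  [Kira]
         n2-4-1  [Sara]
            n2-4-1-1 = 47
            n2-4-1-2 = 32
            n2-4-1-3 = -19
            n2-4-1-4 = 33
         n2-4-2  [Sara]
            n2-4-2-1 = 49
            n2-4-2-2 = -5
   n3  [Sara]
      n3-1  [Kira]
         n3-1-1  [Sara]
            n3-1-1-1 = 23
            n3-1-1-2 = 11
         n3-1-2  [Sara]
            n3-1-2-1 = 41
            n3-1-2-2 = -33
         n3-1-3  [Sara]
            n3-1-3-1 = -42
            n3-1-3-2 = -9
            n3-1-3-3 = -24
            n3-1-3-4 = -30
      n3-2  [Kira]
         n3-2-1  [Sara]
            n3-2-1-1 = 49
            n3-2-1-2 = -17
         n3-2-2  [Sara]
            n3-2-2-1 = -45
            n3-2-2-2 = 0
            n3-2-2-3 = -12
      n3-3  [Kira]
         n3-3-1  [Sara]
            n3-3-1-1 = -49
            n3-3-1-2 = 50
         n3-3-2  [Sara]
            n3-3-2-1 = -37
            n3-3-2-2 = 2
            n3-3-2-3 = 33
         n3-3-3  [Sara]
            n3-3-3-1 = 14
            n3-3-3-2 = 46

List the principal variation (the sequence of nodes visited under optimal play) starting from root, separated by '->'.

n1-1-1 (Sara): max(-38, 49) = 49
n1-1-2 (Sara): max(-6, -10, 7) = 7
n1-1 (Kira): min(49, 7) = 7
n1-2-1 (Sara): max(-24, -18, -48) = -18
n1-2-2 (Sara): max(45, 48, 8) = 48
n1-2-3 (Sara): max(-48, -39) = -39
n1-2 (Kira): min(-18, 48, -39) = -39
n1-3-1 (Sara): max(-48, -20, 18, -34) = 18
n1-3-2 (Sara): max(5, -24, 22, 19) = 22
n1-3-3 (Sara): max(-10, 24, 42) = 42
n1-3 (Kira): min(18, 22, 42) = 18
n1 (Sara): max(7, -39, 18) = 18
n2-1-1 (Sara): max(18, -33) = 18
n2-1-2 (Sara): max(39, 17, -7) = 39
n2-1 (Kira): min(18, 39) = 18
n2-2-1 (Sara): max(50, 1, 20) = 50
n2-2-2 (Sara): max(36, 2, -28) = 36
n2-2-3 (Sara): max(-24, 17) = 17
n2-2 (Kira): min(50, 36, 17) = 17
n2-3-1 (Sara): max(39, -30, 4, 33) = 39
n2-3-2 (Sara): max(-5, 13) = 13
n2-3 (Kira): min(39, 13) = 13
n2-4-1 (Sara): max(47, 32, -19, 33) = 47
n2-4-2 (Sara): max(49, -5) = 49
n2-4 (Kira): min(47, 49) = 47
n2 (Sara): max(18, 17, 13, 47) = 47
n3-1-1 (Sara): max(23, 11) = 23
n3-1-2 (Sara): max(41, -33) = 41
n3-1-3 (Sara): max(-42, -9, -24, -30) = -9
n3-1 (Kira): min(23, 41, -9) = -9
n3-2-1 (Sara): max(49, -17) = 49
n3-2-2 (Sara): max(-45, 0, -12) = 0
n3-2 (Kira): min(49, 0) = 0
n3-3-1 (Sara): max(-49, 50) = 50
n3-3-2 (Sara): max(-37, 2, 33) = 33
n3-3-3 (Sara): max(14, 46) = 46
n3-3 (Kira): min(50, 33, 46) = 33
n3 (Sara): max(-9, 0, 33) = 33
root (Kira): min(18, 47, 33) = 18
At root, Kira picks n1 (lowest: 18).
At n1, Sara picks n1-3 (highest: 18).
At n1-3, Kira picks n1-3-1 (lowest: 18).
At n1-3-1, Sara picks n1-3-1-3 (highest: 18).
Terminal value 18.

root -> n1 -> n1-3 -> n1-3-1 -> n1-3-1-3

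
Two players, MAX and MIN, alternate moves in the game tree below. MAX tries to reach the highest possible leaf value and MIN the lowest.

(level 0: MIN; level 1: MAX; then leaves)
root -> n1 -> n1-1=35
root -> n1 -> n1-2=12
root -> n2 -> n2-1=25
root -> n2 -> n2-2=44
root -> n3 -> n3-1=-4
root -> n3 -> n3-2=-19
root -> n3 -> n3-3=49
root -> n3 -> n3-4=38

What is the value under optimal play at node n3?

n3 (MAX): max(-4, -19, 49, 38) = 49

49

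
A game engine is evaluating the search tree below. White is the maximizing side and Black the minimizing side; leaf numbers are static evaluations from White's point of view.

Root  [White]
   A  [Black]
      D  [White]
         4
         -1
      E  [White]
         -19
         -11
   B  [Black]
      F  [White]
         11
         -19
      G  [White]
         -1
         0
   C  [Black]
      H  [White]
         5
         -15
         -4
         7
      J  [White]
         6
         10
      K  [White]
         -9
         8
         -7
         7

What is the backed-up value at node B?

0

F (White): max(11, -19) = 11
G (White): max(-1, 0) = 0
B (Black): min(11, 0) = 0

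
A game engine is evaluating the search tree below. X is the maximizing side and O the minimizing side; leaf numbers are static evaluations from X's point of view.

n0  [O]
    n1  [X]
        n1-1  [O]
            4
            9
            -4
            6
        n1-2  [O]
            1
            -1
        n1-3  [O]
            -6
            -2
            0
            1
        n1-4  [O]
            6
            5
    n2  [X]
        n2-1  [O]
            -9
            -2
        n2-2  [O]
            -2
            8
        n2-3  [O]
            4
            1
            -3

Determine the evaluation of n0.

-2

n1-1 (O): min(4, 9, -4, 6) = -4
n1-2 (O): min(1, -1) = -1
n1-3 (O): min(-6, -2, 0, 1) = -6
n1-4 (O): min(6, 5) = 5
n1 (X): max(-4, -1, -6, 5) = 5
n2-1 (O): min(-9, -2) = -9
n2-2 (O): min(-2, 8) = -2
n2-3 (O): min(4, 1, -3) = -3
n2 (X): max(-9, -2, -3) = -2
n0 (O): min(5, -2) = -2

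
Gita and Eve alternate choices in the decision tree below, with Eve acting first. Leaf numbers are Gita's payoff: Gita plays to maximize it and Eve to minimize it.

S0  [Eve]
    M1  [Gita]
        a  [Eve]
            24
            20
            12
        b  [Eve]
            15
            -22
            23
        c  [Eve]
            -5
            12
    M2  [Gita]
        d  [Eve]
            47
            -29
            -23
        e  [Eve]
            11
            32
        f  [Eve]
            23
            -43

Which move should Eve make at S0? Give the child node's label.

a (Eve): min(24, 20, 12) = 12
b (Eve): min(15, -22, 23) = -22
c (Eve): min(-5, 12) = -5
M1 (Gita): max(12, -22, -5) = 12
d (Eve): min(47, -29, -23) = -29
e (Eve): min(11, 32) = 11
f (Eve): min(23, -43) = -43
M2 (Gita): max(-29, 11, -43) = 11
S0 (Eve): min(12, 11) = 11
Eve at S0 wants the lowest of {M1=12, M2=11}, so chooses M2.

M2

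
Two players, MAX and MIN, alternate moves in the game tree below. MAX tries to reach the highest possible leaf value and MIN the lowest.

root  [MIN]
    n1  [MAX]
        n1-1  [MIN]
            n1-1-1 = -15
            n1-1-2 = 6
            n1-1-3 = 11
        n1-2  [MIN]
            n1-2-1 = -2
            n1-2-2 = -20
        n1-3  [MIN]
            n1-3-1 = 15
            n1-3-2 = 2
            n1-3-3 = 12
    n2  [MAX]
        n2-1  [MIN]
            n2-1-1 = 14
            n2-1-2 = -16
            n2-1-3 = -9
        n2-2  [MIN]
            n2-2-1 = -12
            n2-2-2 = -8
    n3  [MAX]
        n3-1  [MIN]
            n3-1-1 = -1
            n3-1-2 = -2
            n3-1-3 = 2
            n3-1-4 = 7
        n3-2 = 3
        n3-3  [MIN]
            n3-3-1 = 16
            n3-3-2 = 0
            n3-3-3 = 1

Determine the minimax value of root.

-12

n1-1 (MIN): min(-15, 6, 11) = -15
n1-2 (MIN): min(-2, -20) = -20
n1-3 (MIN): min(15, 2, 12) = 2
n1 (MAX): max(-15, -20, 2) = 2
n2-1 (MIN): min(14, -16, -9) = -16
n2-2 (MIN): min(-12, -8) = -12
n2 (MAX): max(-16, -12) = -12
n3-1 (MIN): min(-1, -2, 2, 7) = -2
n3-3 (MIN): min(16, 0, 1) = 0
n3 (MAX): max(-2, 3, 0) = 3
root (MIN): min(2, -12, 3) = -12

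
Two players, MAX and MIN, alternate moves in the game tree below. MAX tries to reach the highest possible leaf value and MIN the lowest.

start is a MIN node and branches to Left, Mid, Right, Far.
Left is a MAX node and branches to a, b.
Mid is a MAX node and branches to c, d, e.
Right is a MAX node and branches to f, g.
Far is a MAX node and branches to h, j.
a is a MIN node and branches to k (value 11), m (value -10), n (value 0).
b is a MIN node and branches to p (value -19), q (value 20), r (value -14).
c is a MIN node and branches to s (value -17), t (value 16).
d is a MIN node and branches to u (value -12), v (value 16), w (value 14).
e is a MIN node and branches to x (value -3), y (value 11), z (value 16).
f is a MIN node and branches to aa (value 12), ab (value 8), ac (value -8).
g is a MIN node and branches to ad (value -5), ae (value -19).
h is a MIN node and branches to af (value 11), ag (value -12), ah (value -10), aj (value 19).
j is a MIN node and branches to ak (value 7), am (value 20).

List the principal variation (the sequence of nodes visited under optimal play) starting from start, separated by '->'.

start -> Left -> a -> m

a (MIN): min(11, -10, 0) = -10
b (MIN): min(-19, 20, -14) = -19
Left (MAX): max(-10, -19) = -10
c (MIN): min(-17, 16) = -17
d (MIN): min(-12, 16, 14) = -12
e (MIN): min(-3, 11, 16) = -3
Mid (MAX): max(-17, -12, -3) = -3
f (MIN): min(12, 8, -8) = -8
g (MIN): min(-5, -19) = -19
Right (MAX): max(-8, -19) = -8
h (MIN): min(11, -12, -10, 19) = -12
j (MIN): min(7, 20) = 7
Far (MAX): max(-12, 7) = 7
start (MIN): min(-10, -3, -8, 7) = -10
At start, MIN picks Left (lowest: -10).
At Left, MAX picks a (highest: -10).
At a, MIN picks m (lowest: -10).
Terminal value -10.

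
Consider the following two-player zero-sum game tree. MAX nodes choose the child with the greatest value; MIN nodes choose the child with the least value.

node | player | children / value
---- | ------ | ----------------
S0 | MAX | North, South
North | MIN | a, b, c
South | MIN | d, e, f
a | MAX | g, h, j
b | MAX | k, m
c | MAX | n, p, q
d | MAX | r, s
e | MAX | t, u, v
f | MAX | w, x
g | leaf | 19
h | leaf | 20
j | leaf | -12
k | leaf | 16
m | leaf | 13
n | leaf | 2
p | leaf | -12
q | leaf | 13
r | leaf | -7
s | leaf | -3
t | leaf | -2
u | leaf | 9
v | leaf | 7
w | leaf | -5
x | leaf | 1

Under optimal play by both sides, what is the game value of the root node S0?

13

a (MAX): max(19, 20, -12) = 20
b (MAX): max(16, 13) = 16
c (MAX): max(2, -12, 13) = 13
North (MIN): min(20, 16, 13) = 13
d (MAX): max(-7, -3) = -3
e (MAX): max(-2, 9, 7) = 9
f (MAX): max(-5, 1) = 1
South (MIN): min(-3, 9, 1) = -3
S0 (MAX): max(13, -3) = 13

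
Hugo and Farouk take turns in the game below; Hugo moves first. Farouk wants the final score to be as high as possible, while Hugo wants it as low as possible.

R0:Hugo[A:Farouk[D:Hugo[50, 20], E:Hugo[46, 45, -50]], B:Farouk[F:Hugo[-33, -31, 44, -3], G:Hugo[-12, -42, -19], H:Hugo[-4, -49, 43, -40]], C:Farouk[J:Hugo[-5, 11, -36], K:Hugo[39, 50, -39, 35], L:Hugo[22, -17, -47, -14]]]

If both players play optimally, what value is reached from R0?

-36

D (Hugo): min(50, 20) = 20
E (Hugo): min(46, 45, -50) = -50
A (Farouk): max(20, -50) = 20
F (Hugo): min(-33, -31, 44, -3) = -33
G (Hugo): min(-12, -42, -19) = -42
H (Hugo): min(-4, -49, 43, -40) = -49
B (Farouk): max(-33, -42, -49) = -33
J (Hugo): min(-5, 11, -36) = -36
K (Hugo): min(39, 50, -39, 35) = -39
L (Hugo): min(22, -17, -47, -14) = -47
C (Farouk): max(-36, -39, -47) = -36
R0 (Hugo): min(20, -33, -36) = -36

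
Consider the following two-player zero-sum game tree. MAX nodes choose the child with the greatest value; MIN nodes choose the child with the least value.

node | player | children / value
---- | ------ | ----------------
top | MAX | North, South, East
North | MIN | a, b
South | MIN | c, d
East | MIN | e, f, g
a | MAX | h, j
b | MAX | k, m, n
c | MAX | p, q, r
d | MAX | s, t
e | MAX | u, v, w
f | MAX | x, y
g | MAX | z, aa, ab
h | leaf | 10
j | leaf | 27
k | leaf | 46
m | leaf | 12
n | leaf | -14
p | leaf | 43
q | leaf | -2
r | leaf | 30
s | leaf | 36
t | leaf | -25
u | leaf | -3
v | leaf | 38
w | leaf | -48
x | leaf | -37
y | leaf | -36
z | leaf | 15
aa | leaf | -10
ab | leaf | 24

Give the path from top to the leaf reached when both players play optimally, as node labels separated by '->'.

a (MAX): max(10, 27) = 27
b (MAX): max(46, 12, -14) = 46
North (MIN): min(27, 46) = 27
c (MAX): max(43, -2, 30) = 43
d (MAX): max(36, -25) = 36
South (MIN): min(43, 36) = 36
e (MAX): max(-3, 38, -48) = 38
f (MAX): max(-37, -36) = -36
g (MAX): max(15, -10, 24) = 24
East (MIN): min(38, -36, 24) = -36
top (MAX): max(27, 36, -36) = 36
At top, MAX picks South (highest: 36).
At South, MIN picks d (lowest: 36).
At d, MAX picks s (highest: 36).
Terminal value 36.

top -> South -> d -> s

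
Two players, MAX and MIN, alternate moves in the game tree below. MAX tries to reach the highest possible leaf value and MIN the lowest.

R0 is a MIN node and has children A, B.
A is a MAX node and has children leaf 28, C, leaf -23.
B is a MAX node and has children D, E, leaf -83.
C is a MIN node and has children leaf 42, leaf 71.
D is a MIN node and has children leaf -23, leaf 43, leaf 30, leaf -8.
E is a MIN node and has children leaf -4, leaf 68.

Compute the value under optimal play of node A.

C (MIN): min(42, 71) = 42
A (MAX): max(28, 42, -23) = 42

42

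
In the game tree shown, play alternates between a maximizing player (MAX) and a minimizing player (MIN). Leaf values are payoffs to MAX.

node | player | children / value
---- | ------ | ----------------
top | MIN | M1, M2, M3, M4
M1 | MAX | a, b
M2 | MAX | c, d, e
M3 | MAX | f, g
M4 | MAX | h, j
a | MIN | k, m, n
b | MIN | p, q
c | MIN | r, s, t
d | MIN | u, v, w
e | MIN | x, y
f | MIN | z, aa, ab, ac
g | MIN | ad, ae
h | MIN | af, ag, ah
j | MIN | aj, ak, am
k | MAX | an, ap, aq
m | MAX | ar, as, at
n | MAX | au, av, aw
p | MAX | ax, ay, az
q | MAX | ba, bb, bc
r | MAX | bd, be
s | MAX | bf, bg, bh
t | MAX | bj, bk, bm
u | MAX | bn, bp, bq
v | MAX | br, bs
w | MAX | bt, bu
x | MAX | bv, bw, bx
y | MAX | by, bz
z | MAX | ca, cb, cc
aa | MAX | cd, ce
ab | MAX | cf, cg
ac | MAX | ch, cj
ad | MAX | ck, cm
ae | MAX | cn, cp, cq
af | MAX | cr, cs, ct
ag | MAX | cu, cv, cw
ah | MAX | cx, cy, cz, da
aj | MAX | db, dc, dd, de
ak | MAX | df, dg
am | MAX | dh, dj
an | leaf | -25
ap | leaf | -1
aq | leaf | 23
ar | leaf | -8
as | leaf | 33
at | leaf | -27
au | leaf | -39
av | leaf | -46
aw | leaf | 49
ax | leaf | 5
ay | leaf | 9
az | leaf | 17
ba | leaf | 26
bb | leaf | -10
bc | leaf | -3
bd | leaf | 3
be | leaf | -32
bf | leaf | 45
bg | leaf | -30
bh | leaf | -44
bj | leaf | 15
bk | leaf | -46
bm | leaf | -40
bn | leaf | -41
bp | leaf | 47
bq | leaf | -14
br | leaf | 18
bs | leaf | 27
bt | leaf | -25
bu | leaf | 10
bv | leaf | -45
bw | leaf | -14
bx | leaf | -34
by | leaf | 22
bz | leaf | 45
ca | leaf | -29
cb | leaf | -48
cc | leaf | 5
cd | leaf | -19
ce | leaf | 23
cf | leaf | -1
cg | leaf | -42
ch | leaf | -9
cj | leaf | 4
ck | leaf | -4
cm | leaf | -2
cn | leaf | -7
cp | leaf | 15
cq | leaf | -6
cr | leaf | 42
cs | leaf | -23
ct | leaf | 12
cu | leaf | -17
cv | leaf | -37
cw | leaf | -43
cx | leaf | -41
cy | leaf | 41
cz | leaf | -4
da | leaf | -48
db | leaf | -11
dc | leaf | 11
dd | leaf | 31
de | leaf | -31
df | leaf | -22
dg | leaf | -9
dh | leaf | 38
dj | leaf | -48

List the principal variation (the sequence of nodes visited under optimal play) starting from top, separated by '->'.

top -> M4 -> j -> ak -> dg

k (MAX): max(-25, -1, 23) = 23
m (MAX): max(-8, 33, -27) = 33
n (MAX): max(-39, -46, 49) = 49
a (MIN): min(23, 33, 49) = 23
p (MAX): max(5, 9, 17) = 17
q (MAX): max(26, -10, -3) = 26
b (MIN): min(17, 26) = 17
M1 (MAX): max(23, 17) = 23
r (MAX): max(3, -32) = 3
s (MAX): max(45, -30, -44) = 45
t (MAX): max(15, -46, -40) = 15
c (MIN): min(3, 45, 15) = 3
u (MAX): max(-41, 47, -14) = 47
v (MAX): max(18, 27) = 27
w (MAX): max(-25, 10) = 10
d (MIN): min(47, 27, 10) = 10
x (MAX): max(-45, -14, -34) = -14
y (MAX): max(22, 45) = 45
e (MIN): min(-14, 45) = -14
M2 (MAX): max(3, 10, -14) = 10
z (MAX): max(-29, -48, 5) = 5
aa (MAX): max(-19, 23) = 23
ab (MAX): max(-1, -42) = -1
ac (MAX): max(-9, 4) = 4
f (MIN): min(5, 23, -1, 4) = -1
ad (MAX): max(-4, -2) = -2
ae (MAX): max(-7, 15, -6) = 15
g (MIN): min(-2, 15) = -2
M3 (MAX): max(-1, -2) = -1
af (MAX): max(42, -23, 12) = 42
ag (MAX): max(-17, -37, -43) = -17
ah (MAX): max(-41, 41, -4, -48) = 41
h (MIN): min(42, -17, 41) = -17
aj (MAX): max(-11, 11, 31, -31) = 31
ak (MAX): max(-22, -9) = -9
am (MAX): max(38, -48) = 38
j (MIN): min(31, -9, 38) = -9
M4 (MAX): max(-17, -9) = -9
top (MIN): min(23, 10, -1, -9) = -9
At top, MIN picks M4 (lowest: -9).
At M4, MAX picks j (highest: -9).
At j, MIN picks ak (lowest: -9).
At ak, MAX picks dg (highest: -9).
Terminal value -9.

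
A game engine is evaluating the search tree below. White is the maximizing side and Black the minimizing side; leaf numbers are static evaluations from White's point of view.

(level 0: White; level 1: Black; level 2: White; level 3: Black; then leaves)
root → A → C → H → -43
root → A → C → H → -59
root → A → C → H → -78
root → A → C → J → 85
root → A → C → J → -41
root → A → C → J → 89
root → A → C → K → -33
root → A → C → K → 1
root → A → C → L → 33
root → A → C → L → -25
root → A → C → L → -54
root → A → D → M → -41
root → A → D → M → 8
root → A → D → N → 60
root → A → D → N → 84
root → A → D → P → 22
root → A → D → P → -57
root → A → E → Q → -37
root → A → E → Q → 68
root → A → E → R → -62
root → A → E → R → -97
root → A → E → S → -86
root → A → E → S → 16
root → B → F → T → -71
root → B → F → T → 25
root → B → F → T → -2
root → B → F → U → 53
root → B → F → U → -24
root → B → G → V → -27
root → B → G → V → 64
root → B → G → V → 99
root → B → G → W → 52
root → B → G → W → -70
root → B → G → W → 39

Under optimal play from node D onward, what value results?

60

M (Black): min(-41, 8) = -41
N (Black): min(60, 84) = 60
P (Black): min(22, -57) = -57
D (White): max(-41, 60, -57) = 60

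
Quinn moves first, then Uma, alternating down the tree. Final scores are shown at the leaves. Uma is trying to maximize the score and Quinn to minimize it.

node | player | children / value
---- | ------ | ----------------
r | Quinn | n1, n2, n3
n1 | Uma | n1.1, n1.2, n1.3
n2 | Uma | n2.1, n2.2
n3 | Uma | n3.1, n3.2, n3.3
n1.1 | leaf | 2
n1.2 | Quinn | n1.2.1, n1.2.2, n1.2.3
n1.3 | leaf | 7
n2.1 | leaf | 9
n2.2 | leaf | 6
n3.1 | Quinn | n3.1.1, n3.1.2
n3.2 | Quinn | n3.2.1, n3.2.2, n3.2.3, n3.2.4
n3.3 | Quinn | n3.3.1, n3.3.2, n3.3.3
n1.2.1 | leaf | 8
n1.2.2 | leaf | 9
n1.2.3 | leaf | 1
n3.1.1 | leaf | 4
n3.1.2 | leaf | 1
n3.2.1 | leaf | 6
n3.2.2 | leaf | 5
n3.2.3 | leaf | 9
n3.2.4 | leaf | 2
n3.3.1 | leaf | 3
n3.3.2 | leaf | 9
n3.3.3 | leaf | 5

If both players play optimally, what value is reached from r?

n1.2 (Quinn): min(8, 9, 1) = 1
n1 (Uma): max(2, 1, 7) = 7
n2 (Uma): max(9, 6) = 9
n3.1 (Quinn): min(4, 1) = 1
n3.2 (Quinn): min(6, 5, 9, 2) = 2
n3.3 (Quinn): min(3, 9, 5) = 3
n3 (Uma): max(1, 2, 3) = 3
r (Quinn): min(7, 9, 3) = 3

3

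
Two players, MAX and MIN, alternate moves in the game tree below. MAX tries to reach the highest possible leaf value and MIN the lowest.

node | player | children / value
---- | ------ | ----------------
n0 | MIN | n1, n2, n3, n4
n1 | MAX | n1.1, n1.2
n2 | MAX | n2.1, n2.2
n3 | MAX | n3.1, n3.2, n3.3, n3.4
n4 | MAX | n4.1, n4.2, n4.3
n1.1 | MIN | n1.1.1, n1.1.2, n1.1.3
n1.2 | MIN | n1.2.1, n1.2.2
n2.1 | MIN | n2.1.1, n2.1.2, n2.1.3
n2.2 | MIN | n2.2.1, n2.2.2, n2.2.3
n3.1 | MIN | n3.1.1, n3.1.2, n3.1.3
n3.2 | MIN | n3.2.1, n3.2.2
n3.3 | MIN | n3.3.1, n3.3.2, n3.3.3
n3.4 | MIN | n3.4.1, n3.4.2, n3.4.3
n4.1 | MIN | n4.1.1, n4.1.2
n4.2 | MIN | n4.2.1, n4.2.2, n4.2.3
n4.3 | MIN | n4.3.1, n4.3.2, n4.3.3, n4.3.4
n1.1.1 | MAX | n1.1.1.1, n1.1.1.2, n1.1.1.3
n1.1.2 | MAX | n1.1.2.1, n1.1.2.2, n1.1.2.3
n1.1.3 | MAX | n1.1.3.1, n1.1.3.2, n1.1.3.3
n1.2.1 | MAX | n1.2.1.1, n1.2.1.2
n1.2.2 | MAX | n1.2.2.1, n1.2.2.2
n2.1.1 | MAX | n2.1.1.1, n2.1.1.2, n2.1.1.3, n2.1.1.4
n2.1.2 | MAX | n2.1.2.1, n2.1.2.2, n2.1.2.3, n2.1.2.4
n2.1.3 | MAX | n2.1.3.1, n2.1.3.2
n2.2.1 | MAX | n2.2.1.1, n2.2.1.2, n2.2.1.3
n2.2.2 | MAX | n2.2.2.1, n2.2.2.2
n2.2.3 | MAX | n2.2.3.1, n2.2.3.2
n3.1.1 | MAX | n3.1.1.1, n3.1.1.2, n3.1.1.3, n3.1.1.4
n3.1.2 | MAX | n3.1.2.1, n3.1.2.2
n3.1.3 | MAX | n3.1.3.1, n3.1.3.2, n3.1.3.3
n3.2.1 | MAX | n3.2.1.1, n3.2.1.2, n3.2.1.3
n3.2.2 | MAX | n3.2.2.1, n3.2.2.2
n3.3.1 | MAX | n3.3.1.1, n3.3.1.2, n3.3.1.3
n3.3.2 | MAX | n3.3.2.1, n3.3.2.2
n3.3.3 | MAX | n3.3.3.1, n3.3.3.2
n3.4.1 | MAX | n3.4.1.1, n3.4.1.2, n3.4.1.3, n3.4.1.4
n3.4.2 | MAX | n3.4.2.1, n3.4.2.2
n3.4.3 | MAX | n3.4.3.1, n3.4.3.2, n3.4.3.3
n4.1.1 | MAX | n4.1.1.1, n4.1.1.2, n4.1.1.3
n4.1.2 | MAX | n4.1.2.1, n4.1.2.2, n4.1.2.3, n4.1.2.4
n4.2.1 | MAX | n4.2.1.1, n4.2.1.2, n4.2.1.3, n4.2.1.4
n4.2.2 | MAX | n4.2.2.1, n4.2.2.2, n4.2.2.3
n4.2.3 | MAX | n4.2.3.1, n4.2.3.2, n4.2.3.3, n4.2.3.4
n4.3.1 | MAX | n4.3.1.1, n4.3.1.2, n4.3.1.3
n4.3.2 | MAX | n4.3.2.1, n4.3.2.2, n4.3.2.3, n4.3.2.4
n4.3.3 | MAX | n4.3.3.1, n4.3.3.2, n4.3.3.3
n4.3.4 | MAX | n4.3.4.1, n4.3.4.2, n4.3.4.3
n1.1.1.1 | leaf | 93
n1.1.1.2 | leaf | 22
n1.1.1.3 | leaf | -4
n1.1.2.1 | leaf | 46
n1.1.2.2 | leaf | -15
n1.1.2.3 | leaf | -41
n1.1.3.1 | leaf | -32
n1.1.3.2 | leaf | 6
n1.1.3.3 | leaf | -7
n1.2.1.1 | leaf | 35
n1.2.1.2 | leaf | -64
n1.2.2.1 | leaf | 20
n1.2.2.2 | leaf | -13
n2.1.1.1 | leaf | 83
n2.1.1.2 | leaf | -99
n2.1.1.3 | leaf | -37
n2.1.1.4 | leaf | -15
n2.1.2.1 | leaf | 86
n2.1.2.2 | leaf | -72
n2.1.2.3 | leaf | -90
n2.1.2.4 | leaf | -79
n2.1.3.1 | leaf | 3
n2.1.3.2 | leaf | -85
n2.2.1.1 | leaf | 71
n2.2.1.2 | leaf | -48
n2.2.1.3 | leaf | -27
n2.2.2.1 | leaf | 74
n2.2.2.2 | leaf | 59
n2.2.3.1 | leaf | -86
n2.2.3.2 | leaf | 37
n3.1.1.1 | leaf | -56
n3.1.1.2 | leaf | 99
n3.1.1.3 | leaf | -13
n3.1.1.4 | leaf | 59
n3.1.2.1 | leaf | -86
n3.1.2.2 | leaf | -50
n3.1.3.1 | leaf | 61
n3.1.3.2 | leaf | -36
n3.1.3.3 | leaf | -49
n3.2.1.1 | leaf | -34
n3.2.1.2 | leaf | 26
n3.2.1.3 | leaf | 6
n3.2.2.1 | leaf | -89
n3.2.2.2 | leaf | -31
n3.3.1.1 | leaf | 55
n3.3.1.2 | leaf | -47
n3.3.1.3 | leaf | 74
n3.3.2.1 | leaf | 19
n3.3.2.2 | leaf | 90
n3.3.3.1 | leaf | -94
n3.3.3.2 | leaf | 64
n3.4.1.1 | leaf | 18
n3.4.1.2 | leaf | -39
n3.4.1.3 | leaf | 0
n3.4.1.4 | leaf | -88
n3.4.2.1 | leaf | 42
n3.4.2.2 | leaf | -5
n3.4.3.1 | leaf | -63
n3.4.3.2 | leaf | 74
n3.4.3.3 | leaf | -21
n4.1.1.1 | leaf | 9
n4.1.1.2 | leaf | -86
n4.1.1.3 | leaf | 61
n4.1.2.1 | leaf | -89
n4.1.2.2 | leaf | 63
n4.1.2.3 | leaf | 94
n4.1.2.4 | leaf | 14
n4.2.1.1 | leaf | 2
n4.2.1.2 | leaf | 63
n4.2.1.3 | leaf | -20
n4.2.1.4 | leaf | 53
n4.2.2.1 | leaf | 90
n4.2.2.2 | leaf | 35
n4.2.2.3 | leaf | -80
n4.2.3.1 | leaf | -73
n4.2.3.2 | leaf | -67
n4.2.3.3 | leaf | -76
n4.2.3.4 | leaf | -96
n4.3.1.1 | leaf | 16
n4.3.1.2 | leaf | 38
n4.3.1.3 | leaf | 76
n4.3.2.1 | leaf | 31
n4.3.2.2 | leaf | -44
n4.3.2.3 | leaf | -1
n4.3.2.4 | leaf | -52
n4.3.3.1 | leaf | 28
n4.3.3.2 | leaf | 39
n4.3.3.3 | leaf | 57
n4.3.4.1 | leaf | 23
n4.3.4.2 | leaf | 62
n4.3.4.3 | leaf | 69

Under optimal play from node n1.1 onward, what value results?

6

n1.1.1 (MAX): max(93, 22, -4) = 93
n1.1.2 (MAX): max(46, -15, -41) = 46
n1.1.3 (MAX): max(-32, 6, -7) = 6
n1.1 (MIN): min(93, 46, 6) = 6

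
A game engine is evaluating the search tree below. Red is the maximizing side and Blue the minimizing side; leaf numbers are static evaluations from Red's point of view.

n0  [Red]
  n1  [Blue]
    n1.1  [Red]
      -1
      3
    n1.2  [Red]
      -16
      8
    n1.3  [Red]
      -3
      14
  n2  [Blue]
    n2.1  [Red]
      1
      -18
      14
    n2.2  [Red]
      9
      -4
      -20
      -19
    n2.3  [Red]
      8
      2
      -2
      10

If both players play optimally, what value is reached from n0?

n1.1 (Red): max(-1, 3) = 3
n1.2 (Red): max(-16, 8) = 8
n1.3 (Red): max(-3, 14) = 14
n1 (Blue): min(3, 8, 14) = 3
n2.1 (Red): max(1, -18, 14) = 14
n2.2 (Red): max(9, -4, -20, -19) = 9
n2.3 (Red): max(8, 2, -2, 10) = 10
n2 (Blue): min(14, 9, 10) = 9
n0 (Red): max(3, 9) = 9

9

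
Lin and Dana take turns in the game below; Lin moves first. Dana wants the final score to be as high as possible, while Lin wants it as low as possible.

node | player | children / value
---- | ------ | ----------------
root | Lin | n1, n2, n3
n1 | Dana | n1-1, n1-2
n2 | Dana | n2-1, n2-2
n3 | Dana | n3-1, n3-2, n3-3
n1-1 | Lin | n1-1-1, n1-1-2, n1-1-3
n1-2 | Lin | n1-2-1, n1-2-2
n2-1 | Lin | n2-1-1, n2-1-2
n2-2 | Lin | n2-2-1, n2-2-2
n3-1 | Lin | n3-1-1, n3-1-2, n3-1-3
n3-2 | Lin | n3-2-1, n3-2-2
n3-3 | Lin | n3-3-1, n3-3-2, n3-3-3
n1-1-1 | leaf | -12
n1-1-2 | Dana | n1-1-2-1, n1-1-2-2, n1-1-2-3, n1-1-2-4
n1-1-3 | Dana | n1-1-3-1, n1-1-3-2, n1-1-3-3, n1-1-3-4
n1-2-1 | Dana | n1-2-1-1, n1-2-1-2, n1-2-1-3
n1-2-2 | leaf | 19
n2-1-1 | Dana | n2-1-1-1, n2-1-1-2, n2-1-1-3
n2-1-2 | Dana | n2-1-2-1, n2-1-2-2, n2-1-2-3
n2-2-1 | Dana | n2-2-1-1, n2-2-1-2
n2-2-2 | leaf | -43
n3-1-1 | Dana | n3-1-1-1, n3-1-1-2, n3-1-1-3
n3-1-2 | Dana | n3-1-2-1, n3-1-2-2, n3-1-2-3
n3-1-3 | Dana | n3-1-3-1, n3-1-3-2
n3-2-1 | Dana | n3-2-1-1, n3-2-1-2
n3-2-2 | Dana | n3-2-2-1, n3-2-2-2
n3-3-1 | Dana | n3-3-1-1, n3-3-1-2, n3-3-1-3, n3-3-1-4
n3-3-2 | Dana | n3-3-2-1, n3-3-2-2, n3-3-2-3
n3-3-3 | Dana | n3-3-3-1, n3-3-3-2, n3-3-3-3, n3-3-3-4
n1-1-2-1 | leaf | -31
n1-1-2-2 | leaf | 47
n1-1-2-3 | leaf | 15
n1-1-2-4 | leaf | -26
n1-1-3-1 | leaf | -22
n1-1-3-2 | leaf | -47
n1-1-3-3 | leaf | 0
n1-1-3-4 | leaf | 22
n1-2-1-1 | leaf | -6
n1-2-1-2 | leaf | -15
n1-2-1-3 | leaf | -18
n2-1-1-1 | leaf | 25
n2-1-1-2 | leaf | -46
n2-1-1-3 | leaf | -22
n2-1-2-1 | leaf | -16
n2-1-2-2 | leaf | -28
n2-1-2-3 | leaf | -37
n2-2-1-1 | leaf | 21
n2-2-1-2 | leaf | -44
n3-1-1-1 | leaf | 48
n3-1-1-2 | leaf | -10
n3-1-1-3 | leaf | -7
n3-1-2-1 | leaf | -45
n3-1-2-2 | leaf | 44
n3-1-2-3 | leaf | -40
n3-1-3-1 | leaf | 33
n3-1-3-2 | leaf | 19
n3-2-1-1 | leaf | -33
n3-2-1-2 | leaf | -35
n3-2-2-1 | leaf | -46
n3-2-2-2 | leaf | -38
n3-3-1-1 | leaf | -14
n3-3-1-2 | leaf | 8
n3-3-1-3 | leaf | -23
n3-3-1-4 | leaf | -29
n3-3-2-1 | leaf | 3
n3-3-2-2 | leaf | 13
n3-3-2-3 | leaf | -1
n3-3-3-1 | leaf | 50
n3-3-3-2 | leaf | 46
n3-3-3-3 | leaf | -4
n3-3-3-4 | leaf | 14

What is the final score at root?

-16

n1-1-2 (Dana): max(-31, 47, 15, -26) = 47
n1-1-3 (Dana): max(-22, -47, 0, 22) = 22
n1-1 (Lin): min(-12, 47, 22) = -12
n1-2-1 (Dana): max(-6, -15, -18) = -6
n1-2 (Lin): min(-6, 19) = -6
n1 (Dana): max(-12, -6) = -6
n2-1-1 (Dana): max(25, -46, -22) = 25
n2-1-2 (Dana): max(-16, -28, -37) = -16
n2-1 (Lin): min(25, -16) = -16
n2-2-1 (Dana): max(21, -44) = 21
n2-2 (Lin): min(21, -43) = -43
n2 (Dana): max(-16, -43) = -16
n3-1-1 (Dana): max(48, -10, -7) = 48
n3-1-2 (Dana): max(-45, 44, -40) = 44
n3-1-3 (Dana): max(33, 19) = 33
n3-1 (Lin): min(48, 44, 33) = 33
n3-2-1 (Dana): max(-33, -35) = -33
n3-2-2 (Dana): max(-46, -38) = -38
n3-2 (Lin): min(-33, -38) = -38
n3-3-1 (Dana): max(-14, 8, -23, -29) = 8
n3-3-2 (Dana): max(3, 13, -1) = 13
n3-3-3 (Dana): max(50, 46, -4, 14) = 50
n3-3 (Lin): min(8, 13, 50) = 8
n3 (Dana): max(33, -38, 8) = 33
root (Lin): min(-6, -16, 33) = -16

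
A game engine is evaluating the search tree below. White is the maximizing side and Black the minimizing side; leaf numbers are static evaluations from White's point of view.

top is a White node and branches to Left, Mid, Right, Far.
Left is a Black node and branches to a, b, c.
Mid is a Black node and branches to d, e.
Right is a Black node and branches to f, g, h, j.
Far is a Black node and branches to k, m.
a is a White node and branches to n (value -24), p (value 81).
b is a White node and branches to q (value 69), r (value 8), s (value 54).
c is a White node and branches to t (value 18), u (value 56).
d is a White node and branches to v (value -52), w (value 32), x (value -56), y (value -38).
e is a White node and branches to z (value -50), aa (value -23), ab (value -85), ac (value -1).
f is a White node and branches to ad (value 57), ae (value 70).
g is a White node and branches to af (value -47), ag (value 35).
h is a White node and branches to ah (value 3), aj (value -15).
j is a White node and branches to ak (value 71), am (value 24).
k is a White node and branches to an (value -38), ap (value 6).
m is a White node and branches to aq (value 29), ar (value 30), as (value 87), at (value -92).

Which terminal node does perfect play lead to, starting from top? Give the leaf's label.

u

a (White): max(-24, 81) = 81
b (White): max(69, 8, 54) = 69
c (White): max(18, 56) = 56
Left (Black): min(81, 69, 56) = 56
d (White): max(-52, 32, -56, -38) = 32
e (White): max(-50, -23, -85, -1) = -1
Mid (Black): min(32, -1) = -1
f (White): max(57, 70) = 70
g (White): max(-47, 35) = 35
h (White): max(3, -15) = 3
j (White): max(71, 24) = 71
Right (Black): min(70, 35, 3, 71) = 3
k (White): max(-38, 6) = 6
m (White): max(29, 30, 87, -92) = 87
Far (Black): min(6, 87) = 6
top (White): max(56, -1, 3, 6) = 56
At top, White picks Left (highest: 56).
At Left, Black picks c (lowest: 56).
At c, White picks u (highest: 56).
Terminal value 56.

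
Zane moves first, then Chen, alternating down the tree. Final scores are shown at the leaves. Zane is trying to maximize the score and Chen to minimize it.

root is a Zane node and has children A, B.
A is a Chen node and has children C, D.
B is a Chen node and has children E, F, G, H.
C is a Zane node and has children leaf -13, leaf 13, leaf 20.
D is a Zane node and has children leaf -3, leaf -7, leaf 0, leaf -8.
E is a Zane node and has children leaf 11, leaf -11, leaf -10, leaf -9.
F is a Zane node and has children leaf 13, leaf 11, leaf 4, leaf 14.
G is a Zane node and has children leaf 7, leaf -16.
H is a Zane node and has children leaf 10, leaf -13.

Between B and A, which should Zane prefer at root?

B

E (Zane): max(11, -11, -10, -9) = 11
F (Zane): max(13, 11, 4, 14) = 14
G (Zane): max(7, -16) = 7
H (Zane): max(10, -13) = 10
B (Chen): min(11, 14, 7, 10) = 7
C (Zane): max(-13, 13, 20) = 20
D (Zane): max(-3, -7, 0, -8) = 0
A (Chen): min(20, 0) = 0
Zane prefers the higher value; B=7, A=0. B is better since 7 > 0.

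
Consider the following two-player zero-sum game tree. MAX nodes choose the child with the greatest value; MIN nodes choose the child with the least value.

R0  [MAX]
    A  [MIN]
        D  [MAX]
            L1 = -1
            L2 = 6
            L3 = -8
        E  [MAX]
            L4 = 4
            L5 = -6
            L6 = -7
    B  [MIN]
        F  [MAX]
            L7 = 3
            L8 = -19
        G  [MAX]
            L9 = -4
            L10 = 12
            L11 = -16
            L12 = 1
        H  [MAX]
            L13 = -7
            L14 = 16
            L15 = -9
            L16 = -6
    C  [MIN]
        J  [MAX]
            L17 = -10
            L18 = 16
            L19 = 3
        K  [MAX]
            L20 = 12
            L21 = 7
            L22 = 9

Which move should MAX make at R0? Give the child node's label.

D (MAX): max(-1, 6, -8) = 6
E (MAX): max(4, -6, -7) = 4
A (MIN): min(6, 4) = 4
F (MAX): max(3, -19) = 3
G (MAX): max(-4, 12, -16, 1) = 12
H (MAX): max(-7, 16, -9, -6) = 16
B (MIN): min(3, 12, 16) = 3
J (MAX): max(-10, 16, 3) = 16
K (MAX): max(12, 7, 9) = 12
C (MIN): min(16, 12) = 12
R0 (MAX): max(4, 3, 12) = 12
MAX at R0 wants the highest of {A=4, B=3, C=12}, so chooses C.

C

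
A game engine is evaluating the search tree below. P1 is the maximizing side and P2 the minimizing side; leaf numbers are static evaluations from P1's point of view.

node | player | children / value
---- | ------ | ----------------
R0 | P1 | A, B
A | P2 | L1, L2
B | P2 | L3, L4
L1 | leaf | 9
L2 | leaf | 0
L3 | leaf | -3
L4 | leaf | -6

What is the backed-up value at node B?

B (P2): min(-3, -6) = -6

-6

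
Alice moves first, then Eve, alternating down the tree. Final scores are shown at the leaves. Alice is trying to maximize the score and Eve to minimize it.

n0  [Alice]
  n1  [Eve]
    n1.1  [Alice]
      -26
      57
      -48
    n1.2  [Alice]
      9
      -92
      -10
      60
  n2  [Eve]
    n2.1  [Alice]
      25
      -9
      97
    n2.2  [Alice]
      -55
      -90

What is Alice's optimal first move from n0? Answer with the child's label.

n1.1 (Alice): max(-26, 57, -48) = 57
n1.2 (Alice): max(9, -92, -10, 60) = 60
n1 (Eve): min(57, 60) = 57
n2.1 (Alice): max(25, -9, 97) = 97
n2.2 (Alice): max(-55, -90) = -55
n2 (Eve): min(97, -55) = -55
n0 (Alice): max(57, -55) = 57
Alice at n0 wants the highest of {n1=57, n2=-55}, so chooses n1.

n1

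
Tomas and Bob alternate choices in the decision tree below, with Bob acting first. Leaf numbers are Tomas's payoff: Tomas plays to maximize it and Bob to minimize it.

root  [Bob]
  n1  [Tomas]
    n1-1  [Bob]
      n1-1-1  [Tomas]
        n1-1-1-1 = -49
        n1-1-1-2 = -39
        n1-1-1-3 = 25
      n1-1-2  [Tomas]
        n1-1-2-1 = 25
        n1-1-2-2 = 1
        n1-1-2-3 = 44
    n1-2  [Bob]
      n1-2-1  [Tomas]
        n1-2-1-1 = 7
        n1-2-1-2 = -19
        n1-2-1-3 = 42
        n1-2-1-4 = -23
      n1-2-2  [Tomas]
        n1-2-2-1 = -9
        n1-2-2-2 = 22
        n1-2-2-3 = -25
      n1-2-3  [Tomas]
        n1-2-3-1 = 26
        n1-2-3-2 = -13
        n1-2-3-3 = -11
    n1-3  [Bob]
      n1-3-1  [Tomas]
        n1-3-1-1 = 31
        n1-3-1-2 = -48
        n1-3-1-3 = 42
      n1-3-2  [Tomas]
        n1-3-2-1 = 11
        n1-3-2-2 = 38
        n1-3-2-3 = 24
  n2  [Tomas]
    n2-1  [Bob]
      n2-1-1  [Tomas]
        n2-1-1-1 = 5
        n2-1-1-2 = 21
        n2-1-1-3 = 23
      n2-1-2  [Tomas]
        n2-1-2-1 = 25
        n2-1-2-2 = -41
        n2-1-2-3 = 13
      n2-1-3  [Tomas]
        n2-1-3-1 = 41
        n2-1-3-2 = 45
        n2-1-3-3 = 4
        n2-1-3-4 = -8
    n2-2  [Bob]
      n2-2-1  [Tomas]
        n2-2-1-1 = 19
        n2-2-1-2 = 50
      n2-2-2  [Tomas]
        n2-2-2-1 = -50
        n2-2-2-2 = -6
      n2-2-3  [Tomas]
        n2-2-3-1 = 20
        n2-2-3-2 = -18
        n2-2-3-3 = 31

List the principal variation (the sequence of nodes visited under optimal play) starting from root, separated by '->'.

n1-1-1 (Tomas): max(-49, -39, 25) = 25
n1-1-2 (Tomas): max(25, 1, 44) = 44
n1-1 (Bob): min(25, 44) = 25
n1-2-1 (Tomas): max(7, -19, 42, -23) = 42
n1-2-2 (Tomas): max(-9, 22, -25) = 22
n1-2-3 (Tomas): max(26, -13, -11) = 26
n1-2 (Bob): min(42, 22, 26) = 22
n1-3-1 (Tomas): max(31, -48, 42) = 42
n1-3-2 (Tomas): max(11, 38, 24) = 38
n1-3 (Bob): min(42, 38) = 38
n1 (Tomas): max(25, 22, 38) = 38
n2-1-1 (Tomas): max(5, 21, 23) = 23
n2-1-2 (Tomas): max(25, -41, 13) = 25
n2-1-3 (Tomas): max(41, 45, 4, -8) = 45
n2-1 (Bob): min(23, 25, 45) = 23
n2-2-1 (Tomas): max(19, 50) = 50
n2-2-2 (Tomas): max(-50, -6) = -6
n2-2-3 (Tomas): max(20, -18, 31) = 31
n2-2 (Bob): min(50, -6, 31) = -6
n2 (Tomas): max(23, -6) = 23
root (Bob): min(38, 23) = 23
At root, Bob picks n2 (lowest: 23).
At n2, Tomas picks n2-1 (highest: 23).
At n2-1, Bob picks n2-1-1 (lowest: 23).
At n2-1-1, Tomas picks n2-1-1-3 (highest: 23).
Terminal value 23.

root -> n2 -> n2-1 -> n2-1-1 -> n2-1-1-3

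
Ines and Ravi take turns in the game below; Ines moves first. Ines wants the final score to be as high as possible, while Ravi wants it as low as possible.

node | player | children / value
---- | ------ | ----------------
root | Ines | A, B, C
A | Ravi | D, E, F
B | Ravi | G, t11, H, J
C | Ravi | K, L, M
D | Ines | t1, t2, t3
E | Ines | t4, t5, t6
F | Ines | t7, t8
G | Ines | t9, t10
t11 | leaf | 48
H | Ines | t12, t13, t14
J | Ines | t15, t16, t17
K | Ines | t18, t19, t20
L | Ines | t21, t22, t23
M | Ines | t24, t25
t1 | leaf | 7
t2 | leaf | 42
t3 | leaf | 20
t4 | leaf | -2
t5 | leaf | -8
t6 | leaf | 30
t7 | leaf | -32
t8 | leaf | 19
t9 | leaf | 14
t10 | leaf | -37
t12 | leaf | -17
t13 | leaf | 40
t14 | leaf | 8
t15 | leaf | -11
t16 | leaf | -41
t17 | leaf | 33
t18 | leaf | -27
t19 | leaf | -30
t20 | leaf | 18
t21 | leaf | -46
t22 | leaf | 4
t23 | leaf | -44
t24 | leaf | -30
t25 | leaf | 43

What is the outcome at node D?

D (Ines): max(7, 42, 20) = 42

42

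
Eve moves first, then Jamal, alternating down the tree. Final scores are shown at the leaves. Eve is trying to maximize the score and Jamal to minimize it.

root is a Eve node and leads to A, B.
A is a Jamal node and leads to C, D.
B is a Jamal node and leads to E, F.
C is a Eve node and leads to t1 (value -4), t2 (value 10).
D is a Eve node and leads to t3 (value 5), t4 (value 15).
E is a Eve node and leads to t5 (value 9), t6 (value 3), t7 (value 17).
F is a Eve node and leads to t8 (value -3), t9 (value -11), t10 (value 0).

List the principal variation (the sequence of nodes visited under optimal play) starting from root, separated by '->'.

root -> A -> C -> t2

C (Eve): max(-4, 10) = 10
D (Eve): max(5, 15) = 15
A (Jamal): min(10, 15) = 10
E (Eve): max(9, 3, 17) = 17
F (Eve): max(-3, -11, 0) = 0
B (Jamal): min(17, 0) = 0
root (Eve): max(10, 0) = 10
At root, Eve picks A (highest: 10).
At A, Jamal picks C (lowest: 10).
At C, Eve picks t2 (highest: 10).
Terminal value 10.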